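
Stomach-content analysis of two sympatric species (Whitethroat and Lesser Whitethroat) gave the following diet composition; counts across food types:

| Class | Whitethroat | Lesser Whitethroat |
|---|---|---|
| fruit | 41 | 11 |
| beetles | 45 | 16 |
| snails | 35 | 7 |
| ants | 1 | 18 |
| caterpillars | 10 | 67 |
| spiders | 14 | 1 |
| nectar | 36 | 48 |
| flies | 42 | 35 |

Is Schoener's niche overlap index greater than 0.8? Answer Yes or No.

No

Proportions for Whitethroat (n=224): 41/224=0.1830, 45/224=0.2009, 35/224=0.1563, 1/224=0.0045, 10/224=0.0446, 14/224=0.0625, 36/224=0.1607, 42/224=0.1875
Proportions for Lesser Whitethroat (n=203): 11/203=0.0542, 16/203=0.0788, 7/203=0.0345, 18/203=0.0887, 67/203=0.3300, 1/203=0.0049, 48/203=0.2365, 35/203=0.1724
Σ|p₁ᵢ − p₂ᵢ| = 0.1288 + 0.1221 + 0.1218 + 0.0842 + 0.2854 + 0.0576 + 0.0758 + 0.0151 = 0.8908
D = 1 − ½ × 0.8908 = 1 − 0.44540 = 0.55460
D = 0.55460 < 0.8 → No.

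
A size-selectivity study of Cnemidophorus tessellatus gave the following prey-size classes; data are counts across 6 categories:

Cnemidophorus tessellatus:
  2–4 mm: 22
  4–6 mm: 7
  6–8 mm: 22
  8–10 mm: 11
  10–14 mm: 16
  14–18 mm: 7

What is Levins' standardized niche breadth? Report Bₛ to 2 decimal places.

0.80

Proportions for Cnemidophorus tessellatus (n=85): 22/85=0.2588, 7/85=0.0824, 22/85=0.2588, 11/85=0.1294, 16/85=0.1882, 7/85=0.0824
Σpᵢ² = 0.2588² + 0.0824² + 0.2588² + 0.1294² + 0.1882² + 0.0824² = 0.066977 + 0.006790 + 0.066977 + 0.016744 + 0.035419 + 0.006790 = 0.199697
B = 1 / 0.199697 = 5.0076
Bₛ = (B − 1)/(n − 1) = (5.0076 − 1)/(6 − 1) = 4.0076/5 = 0.8015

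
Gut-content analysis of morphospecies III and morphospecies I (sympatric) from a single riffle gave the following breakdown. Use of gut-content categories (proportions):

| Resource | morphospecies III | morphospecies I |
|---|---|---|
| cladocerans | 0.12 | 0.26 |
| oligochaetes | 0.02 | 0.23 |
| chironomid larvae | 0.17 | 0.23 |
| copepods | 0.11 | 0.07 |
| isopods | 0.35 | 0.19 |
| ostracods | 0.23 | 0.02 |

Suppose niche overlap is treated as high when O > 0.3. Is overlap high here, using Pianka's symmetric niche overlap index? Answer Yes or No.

Yes

Σ p₁ᵢp₂ᵢ = 0.0312 + 0.0046 + 0.0391 + 0.0077 + 0.0665 + 0.0046 = 0.1537
Σp_1ᵢ² = 0.12² + 0.02² + 0.17² + 0.11² + 0.35² + 0.23² = 0.0144 + 0.0004 + 0.0289 + 0.0121 + 0.1225 + 0.0529 = 0.2312
Σp_2ᵢ² = 0.26² + 0.23² + 0.23² + 0.07² + 0.19² + 0.02² = 0.0676 + 0.0529 + 0.0529 + 0.0049 + 0.0361 + 0.0004 = 0.2148
O = 0.1537 / √(0.2312 × 0.2148) = 0.1537 / 0.22285 = 0.6897
O = 0.6897 > 0.3 → Yes.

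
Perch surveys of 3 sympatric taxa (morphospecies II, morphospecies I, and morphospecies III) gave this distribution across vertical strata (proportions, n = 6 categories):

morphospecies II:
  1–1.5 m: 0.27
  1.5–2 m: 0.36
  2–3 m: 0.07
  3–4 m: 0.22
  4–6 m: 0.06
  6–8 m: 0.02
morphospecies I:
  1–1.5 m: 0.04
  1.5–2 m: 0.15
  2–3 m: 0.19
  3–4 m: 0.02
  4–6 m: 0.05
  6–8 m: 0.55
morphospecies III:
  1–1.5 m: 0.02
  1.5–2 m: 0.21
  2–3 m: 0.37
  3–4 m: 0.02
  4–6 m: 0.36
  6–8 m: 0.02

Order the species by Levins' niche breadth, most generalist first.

Σp_IIᵢ² = 0.27² + 0.36² + 0.07² + 0.22² + 0.06² + 0.02² = 0.0729 + 0.1296 + 0.0049 + 0.0484 + 0.0036 + 0.0004 = 0.2598
B_II = 1 / 0.2598 = 3.8491
Σp_Iᵢ² = 0.04² + 0.15² + 0.19² + 0.02² + 0.05² + 0.55² = 0.0016 + 0.0225 + 0.0361 + 0.0004 + 0.0025 + 0.3025 = 0.3656
B_I = 1 / 0.3656 = 2.7352
Σp_IIIᵢ² = 0.02² + 0.21² + 0.37² + 0.02² + 0.36² + 0.02² = 0.0004 + 0.0441 + 0.1369 + 0.0004 + 0.1296 + 0.0004 = 0.3118
B_III = 1 / 0.3118 = 3.2072
Ranking by B (broadest → narrowest): morphospecies II (3.85) > morphospecies III (3.21) > morphospecies I (2.74)

morphospecies II > morphospecies III > morphospecies I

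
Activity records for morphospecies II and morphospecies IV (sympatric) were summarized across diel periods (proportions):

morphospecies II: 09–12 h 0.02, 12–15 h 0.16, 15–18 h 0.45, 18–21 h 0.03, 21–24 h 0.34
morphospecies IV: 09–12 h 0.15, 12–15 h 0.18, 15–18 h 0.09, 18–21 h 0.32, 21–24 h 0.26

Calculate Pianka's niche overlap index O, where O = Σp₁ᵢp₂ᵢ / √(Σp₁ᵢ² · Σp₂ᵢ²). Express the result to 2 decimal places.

Σ p₁ᵢp₂ᵢ = 0.0030 + 0.0288 + 0.0405 + 0.0096 + 0.0884 = 0.1703
Σp_1ᵢ² = 0.02² + 0.16² + 0.45² + 0.03² + 0.34² = 0.0004 + 0.0256 + 0.2025 + 0.0009 + 0.1156 = 0.3450
Σp_2ᵢ² = 0.15² + 0.18² + 0.09² + 0.32² + 0.26² = 0.0225 + 0.0324 + 0.0081 + 0.1024 + 0.0676 = 0.2330
O = 0.1703 / √(0.3450 × 0.2330) = 0.1703 / 0.28352 = 0.6007

0.60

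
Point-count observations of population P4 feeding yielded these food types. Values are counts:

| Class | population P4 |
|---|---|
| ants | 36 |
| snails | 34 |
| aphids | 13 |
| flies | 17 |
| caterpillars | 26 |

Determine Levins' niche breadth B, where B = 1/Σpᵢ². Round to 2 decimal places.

4.43

Proportions for population P4 (n=126): 36/126=0.2857, 34/126=0.2698, 13/126=0.1032, 17/126=0.1349, 26/126=0.2063
Σpᵢ² = 0.2857² + 0.2698² + 0.1032² + 0.1349² + 0.2063² = 0.081624 + 0.072792 + 0.010650 + 0.018198 + 0.042560 = 0.225824
B = 1 / 0.225824 = 4.4282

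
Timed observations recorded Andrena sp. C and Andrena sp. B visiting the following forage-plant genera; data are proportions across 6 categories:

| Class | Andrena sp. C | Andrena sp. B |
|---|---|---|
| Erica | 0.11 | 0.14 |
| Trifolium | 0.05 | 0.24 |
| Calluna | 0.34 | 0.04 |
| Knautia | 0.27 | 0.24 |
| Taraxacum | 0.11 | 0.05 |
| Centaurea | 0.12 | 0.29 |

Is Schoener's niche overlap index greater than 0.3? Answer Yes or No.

Yes

Σ|p₁ᵢ − p₂ᵢ| = 0.03 + 0.19 + 0.30 + 0.03 + 0.06 + 0.17 = 0.78
D = 1 − ½ × 0.78 = 1 − 0.390 = 0.6100
D = 0.6100 > 0.3 → Yes.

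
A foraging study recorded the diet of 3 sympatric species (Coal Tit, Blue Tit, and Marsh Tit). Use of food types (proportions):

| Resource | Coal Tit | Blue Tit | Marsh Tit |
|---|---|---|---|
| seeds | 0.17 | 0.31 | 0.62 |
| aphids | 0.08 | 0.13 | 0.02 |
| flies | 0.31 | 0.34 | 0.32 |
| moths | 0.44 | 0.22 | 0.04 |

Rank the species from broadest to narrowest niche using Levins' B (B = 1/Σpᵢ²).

Blue Tit > Coal Tit > Marsh Tit

Σp_Coalᵢ² = 0.17² + 0.08² + 0.31² + 0.44² = 0.0289 + 0.0064 + 0.0961 + 0.1936 = 0.3250
B_Coal = 1 / 0.3250 = 3.0769
Σp_Blueᵢ² = 0.31² + 0.13² + 0.34² + 0.22² = 0.0961 + 0.0169 + 0.1156 + 0.0484 = 0.2770
B_Blue = 1 / 0.2770 = 3.6101
Σp_Marsᵢ² = 0.62² + 0.02² + 0.32² + 0.04² = 0.3844 + 0.0004 + 0.1024 + 0.0016 = 0.4888
B_Mars = 1 / 0.4888 = 2.0458
Ranking by B (broadest → narrowest): Blue Tit (3.61) > Coal Tit (3.08) > Marsh Tit (2.05)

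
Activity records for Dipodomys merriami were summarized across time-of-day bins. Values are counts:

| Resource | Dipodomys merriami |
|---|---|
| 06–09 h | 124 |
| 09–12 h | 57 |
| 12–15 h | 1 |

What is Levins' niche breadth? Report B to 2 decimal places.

Proportions for Dipodomys merriami (n=182): 124/182=0.6813, 57/182=0.3132, 1/182=0.0055
Σpᵢ² = 0.6813² + 0.3132² + 0.0055² = 0.464170 + 0.098094 + 0.000030 = 0.562294
B = 1 / 0.562294 = 1.7784

1.78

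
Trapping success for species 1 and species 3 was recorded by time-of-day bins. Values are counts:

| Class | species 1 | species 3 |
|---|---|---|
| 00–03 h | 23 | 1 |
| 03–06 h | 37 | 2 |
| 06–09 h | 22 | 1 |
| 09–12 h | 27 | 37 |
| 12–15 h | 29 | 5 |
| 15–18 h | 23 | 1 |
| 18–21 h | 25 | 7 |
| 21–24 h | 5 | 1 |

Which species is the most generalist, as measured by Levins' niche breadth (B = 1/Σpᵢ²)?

species 1

Proportions for species 1 (n=191): 23/191=0.1204, 37/191=0.1937, 22/191=0.1152, 27/191=0.1414, 29/191=0.1518, 23/191=0.1204, 25/191=0.1309, 5/191=0.0262
Proportions for species 3 (n=55): 1/55=0.0182, 2/55=0.0364, 1/55=0.0182, 37/55=0.6727, 5/55=0.0909, 1/55=0.0182, 7/55=0.1273, 1/55=0.0182
Σp_1ᵢ² = 0.1204² + 0.1937² + 0.1152² + 0.1414² + 0.1518² + 0.1204² + 0.1309² + 0.0262² = 0.014496 + 0.037520 + 0.013271 + 0.019994 + 0.023043 + 0.014496 + 0.017135 + 0.000686 = 0.140641
B_1 = 1 / 0.140641 = 7.1103
Σp_3ᵢ² = 0.0182² + 0.0364² + 0.0182² + 0.6727² + 0.0909² + 0.0182² + 0.1273² + 0.0182² = 0.000331 + 0.001325 + 0.000331 + 0.452525 + 0.008263 + 0.000331 + 0.016205 + 0.000331 = 0.479642
B_3 = 1 / 0.479642 = 2.0849
Highest B → broadest niche (most generalist): species 1 (B = 7.11).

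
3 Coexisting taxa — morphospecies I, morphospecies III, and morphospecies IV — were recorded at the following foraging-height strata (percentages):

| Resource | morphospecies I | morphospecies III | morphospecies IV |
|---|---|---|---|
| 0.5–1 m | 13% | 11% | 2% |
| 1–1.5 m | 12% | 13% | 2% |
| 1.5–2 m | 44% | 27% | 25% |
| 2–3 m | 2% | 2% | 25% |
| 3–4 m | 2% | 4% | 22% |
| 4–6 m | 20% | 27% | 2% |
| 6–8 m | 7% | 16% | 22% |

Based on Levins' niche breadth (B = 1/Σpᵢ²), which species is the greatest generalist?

Convert percentages to proportions (divide by 100).
Σp_Iᵢ² = 0.13² + 0.12² + 0.44² + 0.02² + 0.02² + 0.20² + 0.07² = 0.0169 + 0.0144 + 0.1936 + 0.0004 + 0.0004 + 0.0400 + 0.0049 = 0.2706
B_I = 1 / 0.2706 = 3.6955
Σp_IIIᵢ² = 0.11² + 0.13² + 0.27² + 0.02² + 0.04² + 0.27² + 0.16² = 0.0121 + 0.0169 + 0.0729 + 0.0004 + 0.0016 + 0.0729 + 0.0256 = 0.2024
B_III = 1 / 0.2024 = 4.9407
Σp_IVᵢ² = 0.02² + 0.02² + 0.25² + 0.25² + 0.22² + 0.02² + 0.22² = 0.0004 + 0.0004 + 0.0625 + 0.0625 + 0.0484 + 0.0004 + 0.0484 = 0.2230
B_IV = 1 / 0.2230 = 4.4843
Highest B → broadest niche (most generalist): morphospecies III (B = 4.94).

morphospecies III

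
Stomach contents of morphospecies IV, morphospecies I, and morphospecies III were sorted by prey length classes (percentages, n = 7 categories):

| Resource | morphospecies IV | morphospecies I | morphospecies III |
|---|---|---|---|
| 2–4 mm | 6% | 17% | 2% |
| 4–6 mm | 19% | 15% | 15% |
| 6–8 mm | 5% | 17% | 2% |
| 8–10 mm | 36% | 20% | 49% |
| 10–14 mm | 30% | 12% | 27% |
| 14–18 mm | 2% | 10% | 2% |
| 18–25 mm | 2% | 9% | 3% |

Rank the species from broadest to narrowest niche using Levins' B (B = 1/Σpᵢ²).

morphospecies I > morphospecies IV > morphospecies III

Convert percentages to proportions (divide by 100).
Σp_IVᵢ² = 0.06² + 0.19² + 0.05² + 0.36² + 0.30² + 0.02² + 0.02² = 0.0036 + 0.0361 + 0.0025 + 0.1296 + 0.0900 + 0.0004 + 0.0004 = 0.2626
B_IV = 1 / 0.2626 = 3.8081
Σp_Iᵢ² = 0.17² + 0.15² + 0.17² + 0.20² + 0.12² + 0.10² + 0.09² = 0.0289 + 0.0225 + 0.0289 + 0.0400 + 0.0144 + 0.0100 + 0.0081 = 0.1528
B_I = 1 / 0.1528 = 6.5445
Σp_IIIᵢ² = 0.02² + 0.15² + 0.02² + 0.49² + 0.27² + 0.02² + 0.03² = 0.0004 + 0.0225 + 0.0004 + 0.2401 + 0.0729 + 0.0004 + 0.0009 = 0.3376
B_III = 1 / 0.3376 = 2.9621
Ranking by B (broadest → narrowest): morphospecies I (6.54) > morphospecies IV (3.81) > morphospecies III (2.96)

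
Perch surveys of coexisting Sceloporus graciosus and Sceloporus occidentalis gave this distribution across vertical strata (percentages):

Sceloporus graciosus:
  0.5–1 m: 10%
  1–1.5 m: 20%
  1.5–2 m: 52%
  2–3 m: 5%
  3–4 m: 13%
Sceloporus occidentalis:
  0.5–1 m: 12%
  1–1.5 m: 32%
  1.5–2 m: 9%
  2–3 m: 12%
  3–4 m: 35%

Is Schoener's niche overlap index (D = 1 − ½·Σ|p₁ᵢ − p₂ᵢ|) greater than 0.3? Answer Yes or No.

Convert percentages to proportions (divide by 100).
Σ|p₁ᵢ − p₂ᵢ| = 0.02 + 0.12 + 0.43 + 0.07 + 0.22 = 0.86
D = 1 − ½ × 0.86 = 1 − 0.430 = 0.5700
D = 0.5700 > 0.3 → Yes.

Yes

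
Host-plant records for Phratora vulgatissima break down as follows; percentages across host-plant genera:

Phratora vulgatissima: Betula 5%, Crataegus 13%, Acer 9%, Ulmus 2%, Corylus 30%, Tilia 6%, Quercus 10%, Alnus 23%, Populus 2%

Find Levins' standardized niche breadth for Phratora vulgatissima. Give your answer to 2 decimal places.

Convert percentages to proportions (divide by 100).
Σpᵢ² = 0.05² + 0.13² + 0.09² + 0.02² + 0.30² + 0.06² + 0.10² + 0.23² + 0.02² = 0.0025 + 0.0169 + 0.0081 + 0.0004 + 0.0900 + 0.0036 + 0.0100 + 0.0529 + 0.0004 = 0.1848
B = 1 / 0.1848 = 5.4113
Bₛ = (B − 1)/(n − 1) = (5.4113 − 1)/(9 − 1) = 4.4113/8 = 0.5514

0.55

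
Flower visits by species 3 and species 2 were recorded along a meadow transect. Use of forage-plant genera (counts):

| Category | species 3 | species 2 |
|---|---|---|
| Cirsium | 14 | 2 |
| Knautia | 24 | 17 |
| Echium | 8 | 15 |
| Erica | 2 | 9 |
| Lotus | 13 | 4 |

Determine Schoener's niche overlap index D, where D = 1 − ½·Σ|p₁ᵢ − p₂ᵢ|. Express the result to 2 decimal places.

0.65

Proportions for species 3 (n=61): 14/61=0.2295, 24/61=0.3934, 8/61=0.1311, 2/61=0.0328, 13/61=0.2131
Proportions for species 2 (n=47): 2/47=0.0426, 17/47=0.3617, 15/47=0.3191, 9/47=0.1915, 4/47=0.0851
Σ|p₁ᵢ − p₂ᵢ| = 0.1869 + 0.0317 + 0.1880 + 0.1587 + 0.1280 = 0.6933
D = 1 − ½ × 0.6933 = 1 − 0.34665 = 0.65335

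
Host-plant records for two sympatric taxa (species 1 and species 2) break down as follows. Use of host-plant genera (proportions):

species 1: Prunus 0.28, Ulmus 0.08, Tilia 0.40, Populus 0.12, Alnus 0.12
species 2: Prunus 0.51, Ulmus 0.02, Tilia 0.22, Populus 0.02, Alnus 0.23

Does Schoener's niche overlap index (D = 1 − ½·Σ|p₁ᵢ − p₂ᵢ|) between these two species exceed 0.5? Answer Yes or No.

Σ|p₁ᵢ − p₂ᵢ| = 0.23 + 0.06 + 0.18 + 0.10 + 0.11 = 0.68
D = 1 − ½ × 0.68 = 1 − 0.340 = 0.6600
D = 0.6600 > 0.5 → Yes.

Yes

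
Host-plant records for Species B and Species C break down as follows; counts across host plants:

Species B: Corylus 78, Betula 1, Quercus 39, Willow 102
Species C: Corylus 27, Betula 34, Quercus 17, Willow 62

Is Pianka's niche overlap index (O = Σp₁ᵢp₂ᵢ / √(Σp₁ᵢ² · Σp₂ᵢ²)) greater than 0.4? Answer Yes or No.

Proportions for Species B (n=220): 78/220=0.3545, 1/220=0.0045, 39/220=0.1773, 102/220=0.4636
Proportions for Species C (n=140): 27/140=0.1929, 34/140=0.2429, 17/140=0.1214, 62/140=0.4429
Σ p₁ᵢp₂ᵢ = 0.068383 + 0.001093 + 0.021524 + 0.205328 = 0.296328
Σp_1ᵢ² = 0.3545² + 0.0045² + 0.1773² + 0.4636² = 0.125670 + 0.000020 + 0.031435 + 0.214925 = 0.372050
Σp_2ᵢ² = 0.1929² + 0.2429² + 0.1214² + 0.4429² = 0.037210 + 0.059000 + 0.014738 + 0.196160 = 0.307108
O = 0.296328 / √(0.372050 × 0.307108) = 0.296328 / 0.3380230 = 0.8767
O = 0.8767 > 0.4 → Yes.

Yes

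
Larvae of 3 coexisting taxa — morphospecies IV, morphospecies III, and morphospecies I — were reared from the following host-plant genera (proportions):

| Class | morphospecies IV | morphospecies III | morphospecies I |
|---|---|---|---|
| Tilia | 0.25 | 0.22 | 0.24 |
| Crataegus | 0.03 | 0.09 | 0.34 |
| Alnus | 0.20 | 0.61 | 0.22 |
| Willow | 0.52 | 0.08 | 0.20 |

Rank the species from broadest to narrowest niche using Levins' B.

morphospecies I > morphospecies IV > morphospecies III

Σp_IVᵢ² = 0.25² + 0.03² + 0.20² + 0.52² = 0.0625 + 0.0009 + 0.0400 + 0.2704 = 0.3738
B_IV = 1 / 0.3738 = 2.6752
Σp_IIIᵢ² = 0.22² + 0.09² + 0.61² + 0.08² = 0.0484 + 0.0081 + 0.3721 + 0.0064 = 0.4350
B_III = 1 / 0.4350 = 2.2989
Σp_Iᵢ² = 0.24² + 0.34² + 0.22² + 0.20² = 0.0576 + 0.1156 + 0.0484 + 0.0400 = 0.2616
B_I = 1 / 0.2616 = 3.8226
Ranking by B (broadest → narrowest): morphospecies I (3.82) > morphospecies IV (2.68) > morphospecies III (2.30)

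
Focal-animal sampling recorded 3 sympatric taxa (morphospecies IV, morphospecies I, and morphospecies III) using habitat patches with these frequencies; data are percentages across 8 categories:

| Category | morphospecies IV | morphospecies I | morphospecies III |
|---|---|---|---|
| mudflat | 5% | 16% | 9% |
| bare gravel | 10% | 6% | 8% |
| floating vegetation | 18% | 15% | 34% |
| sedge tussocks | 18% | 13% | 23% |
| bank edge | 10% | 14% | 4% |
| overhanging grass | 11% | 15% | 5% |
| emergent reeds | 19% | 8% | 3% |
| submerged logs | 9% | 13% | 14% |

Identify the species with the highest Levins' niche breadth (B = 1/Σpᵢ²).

morphospecies I

Convert percentages to proportions (divide by 100).
Σp_IVᵢ² = 0.05² + 0.10² + 0.18² + 0.18² + 0.10² + 0.11² + 0.19² + 0.09² = 0.0025 + 0.0100 + 0.0324 + 0.0324 + 0.0100 + 0.0121 + 0.0361 + 0.0081 = 0.1436
B_IV = 1 / 0.1436 = 6.9638
Σp_Iᵢ² = 0.16² + 0.06² + 0.15² + 0.13² + 0.14² + 0.15² + 0.08² + 0.13² = 0.0256 + 0.0036 + 0.0225 + 0.0169 + 0.0196 + 0.0225 + 0.0064 + 0.0169 = 0.1340
B_I = 1 / 0.1340 = 7.4627
Σp_IIIᵢ² = 0.09² + 0.08² + 0.34² + 0.23² + 0.04² + 0.05² + 0.03² + 0.14² = 0.0081 + 0.0064 + 0.1156 + 0.0529 + 0.0016 + 0.0025 + 0.0009 + 0.0196 = 0.2076
B_III = 1 / 0.2076 = 4.8170
Highest B → broadest niche (most generalist): morphospecies I (B = 7.46).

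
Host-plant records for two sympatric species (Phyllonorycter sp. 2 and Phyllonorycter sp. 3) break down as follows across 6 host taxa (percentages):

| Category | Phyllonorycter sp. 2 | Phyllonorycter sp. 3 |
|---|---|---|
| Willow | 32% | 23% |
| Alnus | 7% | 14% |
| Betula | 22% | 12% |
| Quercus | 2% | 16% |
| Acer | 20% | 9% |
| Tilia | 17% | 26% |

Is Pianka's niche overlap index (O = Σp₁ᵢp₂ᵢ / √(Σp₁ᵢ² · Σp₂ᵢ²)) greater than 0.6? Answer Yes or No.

Yes

Convert percentages to proportions (divide by 100).
Σ p₁ᵢp₂ᵢ = 0.0736 + 0.0098 + 0.0264 + 0.0032 + 0.0180 + 0.0442 = 0.1752
Σp_1ᵢ² = 0.32² + 0.07² + 0.22² + 0.02² + 0.20² + 0.17² = 0.1024 + 0.0049 + 0.0484 + 0.0004 + 0.0400 + 0.0289 = 0.2250
Σp_2ᵢ² = 0.23² + 0.14² + 0.12² + 0.16² + 0.09² + 0.26² = 0.0529 + 0.0196 + 0.0144 + 0.0256 + 0.0081 + 0.0676 = 0.1882
O = 0.1752 / √(0.2250 × 0.1882) = 0.1752 / 0.20578 = 0.8514
O = 0.8514 > 0.6 → Yes.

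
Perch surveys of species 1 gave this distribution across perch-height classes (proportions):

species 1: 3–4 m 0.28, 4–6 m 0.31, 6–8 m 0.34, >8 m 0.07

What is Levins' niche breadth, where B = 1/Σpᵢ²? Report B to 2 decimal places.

3.39

Σpᵢ² = 0.28² + 0.31² + 0.34² + 0.07² = 0.0784 + 0.0961 + 0.1156 + 0.0049 = 0.2950
B = 1 / 0.2950 = 3.3898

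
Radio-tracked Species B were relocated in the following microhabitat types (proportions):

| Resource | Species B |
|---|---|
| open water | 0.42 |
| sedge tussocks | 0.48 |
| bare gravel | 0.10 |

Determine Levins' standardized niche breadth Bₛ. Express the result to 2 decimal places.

0.70

Σpᵢ² = 0.42² + 0.48² + 0.10² = 0.1764 + 0.2304 + 0.0100 = 0.4168
B = 1 / 0.4168 = 2.3992
Bₛ = (B − 1)/(n − 1) = (2.3992 − 1)/(3 − 1) = 1.3992/2 = 0.6996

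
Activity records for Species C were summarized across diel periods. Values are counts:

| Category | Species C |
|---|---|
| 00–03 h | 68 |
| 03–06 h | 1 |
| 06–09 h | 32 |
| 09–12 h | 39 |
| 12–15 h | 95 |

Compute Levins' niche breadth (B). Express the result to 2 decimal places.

3.41

Proportions for Species C (n=235): 68/235=0.2894, 1/235=0.0043, 32/235=0.1362, 39/235=0.1660, 95/235=0.4043
Σpᵢ² = 0.2894² + 0.0043² + 0.1362² + 0.1660² + 0.4043² = 0.083752 + 0.000018 + 0.018550 + 0.027556 + 0.163458 = 0.293334
B = 1 / 0.293334 = 3.4091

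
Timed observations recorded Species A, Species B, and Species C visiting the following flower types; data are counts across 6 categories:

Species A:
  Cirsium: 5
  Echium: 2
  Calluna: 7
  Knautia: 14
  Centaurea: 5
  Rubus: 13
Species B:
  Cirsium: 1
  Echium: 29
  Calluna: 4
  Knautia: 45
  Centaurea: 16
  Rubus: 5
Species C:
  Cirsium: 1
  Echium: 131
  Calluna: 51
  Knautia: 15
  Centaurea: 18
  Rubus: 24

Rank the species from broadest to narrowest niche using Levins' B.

Species A > Species B > Species C

Proportions for Species A (n=46): 5/46=0.1087, 2/46=0.0435, 7/46=0.1522, 14/46=0.3043, 5/46=0.1087, 13/46=0.2826
Proportions for Species B (n=100): 1/100=0.0100, 29/100=0.2900, 4/100=0.0400, 45/100=0.4500, 16/100=0.1600, 5/100=0.0500
Proportions for Species C (n=240): 1/240=0.0042, 131/240=0.5458, 51/240=0.2125, 15/240=0.0625, 18/240=0.0750, 24/240=0.1000
Σp_Aᵢ² = 0.1087² + 0.0435² + 0.1522² + 0.3043² + 0.1087² + 0.2826² = 0.011816 + 0.001892 + 0.023165 + 0.092598 + 0.011816 + 0.079863 = 0.221150
B_A = 1 / 0.221150 = 4.5218
Σp_Bᵢ² = 0.0100² + 0.2900² + 0.0400² + 0.4500² + 0.1600² + 0.0500² = 0.000100 + 0.084100 + 0.001600 + 0.202500 + 0.025600 + 0.002500 = 0.316400
B_B = 1 / 0.316400 = 3.1606
Σp_Cᵢ² = 0.0042² + 0.5458² + 0.2125² + 0.0625² + 0.0750² + 0.1000² = 0.000018 + 0.297898 + 0.045156 + 0.003906 + 0.005625 + 0.010000 = 0.362603
B_C = 1 / 0.362603 = 2.7578
Ranking by B (broadest → narrowest): Species A (4.52) > Species B (3.16) > Species C (2.76)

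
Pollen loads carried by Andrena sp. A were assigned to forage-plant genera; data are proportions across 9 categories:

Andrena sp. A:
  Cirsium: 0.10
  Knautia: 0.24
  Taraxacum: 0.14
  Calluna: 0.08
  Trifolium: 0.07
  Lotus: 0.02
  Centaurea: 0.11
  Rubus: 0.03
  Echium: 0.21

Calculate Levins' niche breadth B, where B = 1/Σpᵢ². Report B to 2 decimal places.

6.41

Σpᵢ² = 0.10² + 0.24² + 0.14² + 0.08² + 0.07² + 0.02² + 0.11² + 0.03² + 0.21² = 0.0100 + 0.0576 + 0.0196 + 0.0064 + 0.0049 + 0.0004 + 0.0121 + 0.0009 + 0.0441 = 0.1560
B = 1 / 0.1560 = 6.4103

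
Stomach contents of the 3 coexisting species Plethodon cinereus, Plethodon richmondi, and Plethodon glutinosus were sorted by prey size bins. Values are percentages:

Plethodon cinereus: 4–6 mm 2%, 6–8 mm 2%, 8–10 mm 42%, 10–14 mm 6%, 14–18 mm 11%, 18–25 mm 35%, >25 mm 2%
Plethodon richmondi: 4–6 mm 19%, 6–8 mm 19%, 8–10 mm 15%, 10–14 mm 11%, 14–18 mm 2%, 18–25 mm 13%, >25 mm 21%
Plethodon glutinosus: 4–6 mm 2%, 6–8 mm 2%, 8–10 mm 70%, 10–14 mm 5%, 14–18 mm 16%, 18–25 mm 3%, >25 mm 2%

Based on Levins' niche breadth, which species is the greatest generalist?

Plethodon richmondi

Convert percentages to proportions (divide by 100).
Σp_cineᵢ² = 0.02² + 0.02² + 0.42² + 0.06² + 0.11² + 0.35² + 0.02² = 0.0004 + 0.0004 + 0.1764 + 0.0036 + 0.0121 + 0.1225 + 0.0004 = 0.3158
B_cine = 1 / 0.3158 = 3.1666
Σp_richᵢ² = 0.19² + 0.19² + 0.15² + 0.11² + 0.02² + 0.13² + 0.21² = 0.0361 + 0.0361 + 0.0225 + 0.0121 + 0.0004 + 0.0169 + 0.0441 = 0.1682
B_rich = 1 / 0.1682 = 5.9453
Σp_glutᵢ² = 0.02² + 0.02² + 0.70² + 0.05² + 0.16² + 0.03² + 0.02² = 0.0004 + 0.0004 + 0.4900 + 0.0025 + 0.0256 + 0.0009 + 0.0004 = 0.5202
B_glut = 1 / 0.5202 = 1.9223
Highest B → broadest niche (most generalist): Plethodon richmondi (B = 5.95).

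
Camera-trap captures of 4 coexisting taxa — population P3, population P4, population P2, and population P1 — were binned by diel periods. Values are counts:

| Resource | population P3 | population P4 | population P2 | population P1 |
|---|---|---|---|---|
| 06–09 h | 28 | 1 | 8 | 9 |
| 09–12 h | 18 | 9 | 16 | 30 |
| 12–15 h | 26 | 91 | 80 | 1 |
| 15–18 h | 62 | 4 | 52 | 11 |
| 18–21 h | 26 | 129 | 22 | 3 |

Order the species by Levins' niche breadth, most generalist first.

population P3 > population P2 > population P1 > population P4

Proportions for population P3 (n=160): 28/160=0.1750, 18/160=0.1125, 26/160=0.1625, 62/160=0.3875, 26/160=0.1625
Proportions for population P4 (n=234): 1/234=0.0043, 9/234=0.0385, 91/234=0.3889, 4/234=0.0171, 129/234=0.5513
Proportions for population P2 (n=178): 8/178=0.0449, 16/178=0.0899, 80/178=0.4494, 52/178=0.2921, 22/178=0.1236
Proportions for population P1 (n=54): 9/54=0.1667, 30/54=0.5556, 1/54=0.0185, 11/54=0.2037, 3/54=0.0556
Σp_P3ᵢ² = 0.1750² + 0.1125² + 0.1625² + 0.3875² + 0.1625² = 0.030625 + 0.012656 + 0.026406 + 0.150156 + 0.026406 = 0.246249
B_P3 = 1 / 0.246249 = 4.0609
Σp_P4ᵢ² = 0.0043² + 0.0385² + 0.3889² + 0.0171² + 0.5513² = 0.000018 + 0.001482 + 0.151243 + 0.000292 + 0.303932 = 0.456967
B_P4 = 1 / 0.456967 = 2.1883
Σp_P2ᵢ² = 0.0449² + 0.0899² + 0.4494² + 0.2921² + 0.1236² = 0.002016 + 0.008082 + 0.201960 + 0.085322 + 0.015277 = 0.312657
B_P2 = 1 / 0.312657 = 3.1984
Σp_P1ᵢ² = 0.1667² + 0.5556² + 0.0185² + 0.2037² + 0.0556² = 0.027789 + 0.308691 + 0.000342 + 0.041494 + 0.003091 = 0.381407
B_P1 = 1 / 0.381407 = 2.6219
Ranking by B (broadest → narrowest): population P3 (4.06) > population P2 (3.20) > population P1 (2.62) > population P4 (2.19)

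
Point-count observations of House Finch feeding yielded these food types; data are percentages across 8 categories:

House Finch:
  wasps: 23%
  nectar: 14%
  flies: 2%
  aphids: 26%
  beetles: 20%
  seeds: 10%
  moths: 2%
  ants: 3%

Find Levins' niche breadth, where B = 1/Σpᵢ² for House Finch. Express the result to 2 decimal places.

Convert percentages to proportions (divide by 100).
Σpᵢ² = 0.23² + 0.14² + 0.02² + 0.26² + 0.20² + 0.10² + 0.02² + 0.03² = 0.0529 + 0.0196 + 0.0004 + 0.0676 + 0.0400 + 0.0100 + 0.0004 + 0.0009 = 0.1918
B = 1 / 0.1918 = 5.2138

5.21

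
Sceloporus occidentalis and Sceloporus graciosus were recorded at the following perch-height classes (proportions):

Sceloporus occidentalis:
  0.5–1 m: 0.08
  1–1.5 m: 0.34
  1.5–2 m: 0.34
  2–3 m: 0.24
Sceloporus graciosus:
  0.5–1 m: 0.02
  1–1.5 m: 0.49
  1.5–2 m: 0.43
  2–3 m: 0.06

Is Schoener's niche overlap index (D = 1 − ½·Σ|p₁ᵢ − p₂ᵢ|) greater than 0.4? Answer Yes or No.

Σ|p₁ᵢ − p₂ᵢ| = 0.06 + 0.15 + 0.09 + 0.18 = 0.48
D = 1 − ½ × 0.48 = 1 − 0.240 = 0.7600
D = 0.7600 > 0.4 → Yes.

Yes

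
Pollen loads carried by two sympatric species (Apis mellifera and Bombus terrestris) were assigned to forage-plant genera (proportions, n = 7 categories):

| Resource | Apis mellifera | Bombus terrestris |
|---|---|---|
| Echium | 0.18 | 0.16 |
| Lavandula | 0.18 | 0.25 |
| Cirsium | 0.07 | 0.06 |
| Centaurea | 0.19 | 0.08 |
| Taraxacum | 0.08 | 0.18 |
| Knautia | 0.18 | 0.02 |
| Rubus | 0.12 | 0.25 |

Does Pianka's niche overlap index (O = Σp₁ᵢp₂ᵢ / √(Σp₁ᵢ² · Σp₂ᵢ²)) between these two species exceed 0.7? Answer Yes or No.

Σ p₁ᵢp₂ᵢ = 0.0288 + 0.0450 + 0.0042 + 0.0152 + 0.0144 + 0.0036 + 0.0300 = 0.1412
Σp_1ᵢ² = 0.18² + 0.18² + 0.07² + 0.19² + 0.08² + 0.18² + 0.12² = 0.0324 + 0.0324 + 0.0049 + 0.0361 + 0.0064 + 0.0324 + 0.0144 = 0.1590
Σp_2ᵢ² = 0.16² + 0.25² + 0.06² + 0.08² + 0.18² + 0.02² + 0.25² = 0.0256 + 0.0625 + 0.0036 + 0.0064 + 0.0324 + 0.0004 + 0.0625 = 0.1934
O = 0.1412 / √(0.1590 × 0.1934) = 0.1412 / 0.17536 = 0.8052
O = 0.8052 > 0.7 → Yes.

Yes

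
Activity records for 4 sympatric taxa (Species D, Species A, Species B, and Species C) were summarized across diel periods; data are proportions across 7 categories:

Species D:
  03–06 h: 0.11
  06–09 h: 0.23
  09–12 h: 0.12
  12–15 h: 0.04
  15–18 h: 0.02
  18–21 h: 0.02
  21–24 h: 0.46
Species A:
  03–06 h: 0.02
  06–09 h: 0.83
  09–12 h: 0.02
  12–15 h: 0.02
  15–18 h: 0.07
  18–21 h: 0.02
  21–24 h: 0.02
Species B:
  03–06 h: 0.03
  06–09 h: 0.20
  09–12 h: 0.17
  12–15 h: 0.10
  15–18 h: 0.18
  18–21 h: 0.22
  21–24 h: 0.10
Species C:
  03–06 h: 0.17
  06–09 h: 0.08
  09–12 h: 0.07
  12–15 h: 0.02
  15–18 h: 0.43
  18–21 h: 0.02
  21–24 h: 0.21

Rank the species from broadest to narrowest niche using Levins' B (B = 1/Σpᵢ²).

Σp_Dᵢ² = 0.11² + 0.23² + 0.12² + 0.04² + 0.02² + 0.02² + 0.46² = 0.0121 + 0.0529 + 0.0144 + 0.0016 + 0.0004 + 0.0004 + 0.2116 = 0.2934
B_D = 1 / 0.2934 = 3.4083
Σp_Aᵢ² = 0.02² + 0.83² + 0.02² + 0.02² + 0.07² + 0.02² + 0.02² = 0.0004 + 0.6889 + 0.0004 + 0.0004 + 0.0049 + 0.0004 + 0.0004 = 0.6958
B_A = 1 / 0.6958 = 1.4372
Σp_Bᵢ² = 0.03² + 0.20² + 0.17² + 0.10² + 0.18² + 0.22² + 0.10² = 0.0009 + 0.0400 + 0.0289 + 0.0100 + 0.0324 + 0.0484 + 0.0100 = 0.1706
B_B = 1 / 0.1706 = 5.8617
Σp_Cᵢ² = 0.17² + 0.08² + 0.07² + 0.02² + 0.43² + 0.02² + 0.21² = 0.0289 + 0.0064 + 0.0049 + 0.0004 + 0.1849 + 0.0004 + 0.0441 = 0.2700
B_C = 1 / 0.2700 = 3.7037
Ranking by B (broadest → narrowest): Species B (5.86) > Species C (3.70) > Species D (3.41) > Species A (1.44)

Species B > Species C > Species D > Species A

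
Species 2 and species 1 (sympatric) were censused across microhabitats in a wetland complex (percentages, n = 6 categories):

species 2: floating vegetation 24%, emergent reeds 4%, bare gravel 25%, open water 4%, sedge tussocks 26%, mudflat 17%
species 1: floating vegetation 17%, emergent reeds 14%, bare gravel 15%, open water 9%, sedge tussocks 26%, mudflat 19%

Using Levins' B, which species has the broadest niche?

species 1

Convert percentages to proportions (divide by 100).
Σp_2ᵢ² = 0.24² + 0.04² + 0.25² + 0.04² + 0.26² + 0.17² = 0.0576 + 0.0016 + 0.0625 + 0.0016 + 0.0676 + 0.0289 = 0.2198
B_2 = 1 / 0.2198 = 4.5496
Σp_1ᵢ² = 0.17² + 0.14² + 0.15² + 0.09² + 0.26² + 0.19² = 0.0289 + 0.0196 + 0.0225 + 0.0081 + 0.0676 + 0.0361 = 0.1828
B_1 = 1 / 0.1828 = 5.4705
Highest B → broadest niche (most generalist): species 1 (B = 5.47).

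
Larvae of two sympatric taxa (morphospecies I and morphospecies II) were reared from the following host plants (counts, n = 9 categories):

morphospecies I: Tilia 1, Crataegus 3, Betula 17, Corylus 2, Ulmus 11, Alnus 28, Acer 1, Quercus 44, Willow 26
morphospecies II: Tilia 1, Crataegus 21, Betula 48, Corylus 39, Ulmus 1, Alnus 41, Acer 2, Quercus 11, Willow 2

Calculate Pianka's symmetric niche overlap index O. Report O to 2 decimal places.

0.55

Proportions for morphospecies I (n=133): 1/133=0.0075, 3/133=0.0226, 17/133=0.1278, 2/133=0.0150, 11/133=0.0827, 28/133=0.2105, 1/133=0.0075, 44/133=0.3308, 26/133=0.1955
Proportions for morphospecies II (n=166): 1/166=0.0060, 21/166=0.1265, 48/166=0.2892, 39/166=0.2349, 1/166=0.0060, 41/166=0.2470, 2/166=0.0120, 11/166=0.0663, 2/166=0.0120
Σ p₁ᵢp₂ᵢ = 0.000045 + 0.002859 + 0.036960 + 0.003524 + 0.000496 + 0.051994 + 0.000090 + 0.021932 + 0.002346 = 0.120246
Σp_1ᵢ² = 0.0075² + 0.0226² + 0.1278² + 0.0150² + 0.0827² + 0.2105² + 0.0075² + 0.3308² + 0.1955² = 0.000056 + 0.000511 + 0.016333 + 0.000225 + 0.006839 + 0.044310 + 0.000056 + 0.109429 + 0.038220 = 0.215979
Σp_2ᵢ² = 0.0060² + 0.1265² + 0.2892² + 0.2349² + 0.0060² + 0.2470² + 0.0120² + 0.0663² + 0.0120² = 0.000036 + 0.016002 + 0.083637 + 0.055178 + 0.000036 + 0.061009 + 0.000144 + 0.004396 + 0.000144 = 0.220582
O = 0.120246 / √(0.215979 × 0.220582) = 0.120246 / 0.2182684 = 0.5509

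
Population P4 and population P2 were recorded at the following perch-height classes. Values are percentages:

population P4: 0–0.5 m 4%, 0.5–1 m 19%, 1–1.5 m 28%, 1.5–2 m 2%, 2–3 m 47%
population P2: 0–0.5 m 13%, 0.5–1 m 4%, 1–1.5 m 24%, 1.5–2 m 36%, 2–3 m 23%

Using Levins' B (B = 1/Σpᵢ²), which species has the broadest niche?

population P2

Convert percentages to proportions (divide by 100).
Σp_P4ᵢ² = 0.04² + 0.19² + 0.28² + 0.02² + 0.47² = 0.0016 + 0.0361 + 0.0784 + 0.0004 + 0.2209 = 0.3374
B_P4 = 1 / 0.3374 = 2.9638
Σp_P2ᵢ² = 0.13² + 0.04² + 0.24² + 0.36² + 0.23² = 0.0169 + 0.0016 + 0.0576 + 0.1296 + 0.0529 = 0.2586
B_P2 = 1 / 0.2586 = 3.8670
Highest B → broadest niche (most generalist): population P2 (B = 3.87).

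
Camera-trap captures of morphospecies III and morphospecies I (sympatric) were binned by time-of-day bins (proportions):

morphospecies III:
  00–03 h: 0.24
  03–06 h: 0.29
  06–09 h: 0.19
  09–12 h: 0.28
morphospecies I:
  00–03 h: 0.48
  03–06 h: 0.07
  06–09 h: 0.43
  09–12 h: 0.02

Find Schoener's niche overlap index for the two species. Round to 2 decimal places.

0.52

Σ|p₁ᵢ − p₂ᵢ| = 0.24 + 0.22 + 0.24 + 0.26 = 0.96
D = 1 − ½ × 0.96 = 1 − 0.480 = 0.5200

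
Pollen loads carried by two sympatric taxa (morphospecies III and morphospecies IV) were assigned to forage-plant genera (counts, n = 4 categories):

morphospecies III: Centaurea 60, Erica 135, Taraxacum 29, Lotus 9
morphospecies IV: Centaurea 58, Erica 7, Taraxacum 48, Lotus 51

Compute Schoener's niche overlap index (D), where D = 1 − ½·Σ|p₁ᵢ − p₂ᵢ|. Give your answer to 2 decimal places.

Proportions for morphospecies III (n=233): 60/233=0.2575, 135/233=0.5794, 29/233=0.1245, 9/233=0.0386
Proportions for morphospecies IV (n=164): 58/164=0.3537, 7/164=0.0427, 48/164=0.2927, 51/164=0.3110
Σ|p₁ᵢ − p₂ᵢ| = 0.0962 + 0.5367 + 0.1682 + 0.2724 = 1.0735
D = 1 − ½ × 1.0735 = 1 − 0.53675 = 0.46325

0.46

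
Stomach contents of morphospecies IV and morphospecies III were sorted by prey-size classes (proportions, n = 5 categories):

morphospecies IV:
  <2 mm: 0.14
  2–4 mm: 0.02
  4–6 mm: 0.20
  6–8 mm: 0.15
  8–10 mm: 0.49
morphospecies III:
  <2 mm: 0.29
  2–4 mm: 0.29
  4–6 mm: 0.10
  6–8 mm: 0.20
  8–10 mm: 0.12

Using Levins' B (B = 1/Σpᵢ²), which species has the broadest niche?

Σp_IVᵢ² = 0.14² + 0.02² + 0.20² + 0.15² + 0.49² = 0.0196 + 0.0004 + 0.0400 + 0.0225 + 0.2401 = 0.3226
B_IV = 1 / 0.3226 = 3.0998
Σp_IIIᵢ² = 0.29² + 0.29² + 0.10² + 0.20² + 0.12² = 0.0841 + 0.0841 + 0.0100 + 0.0400 + 0.0144 = 0.2326
B_III = 1 / 0.2326 = 4.2992
Highest B → broadest niche (most generalist): morphospecies III (B = 4.30).

morphospecies III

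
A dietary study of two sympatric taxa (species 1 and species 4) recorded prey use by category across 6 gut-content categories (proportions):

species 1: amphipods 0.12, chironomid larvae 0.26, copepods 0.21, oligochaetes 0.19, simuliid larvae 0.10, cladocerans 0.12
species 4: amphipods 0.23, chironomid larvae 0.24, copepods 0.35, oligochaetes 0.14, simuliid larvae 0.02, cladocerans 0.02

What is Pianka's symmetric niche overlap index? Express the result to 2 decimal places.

Σ p₁ᵢp₂ᵢ = 0.0276 + 0.0624 + 0.0735 + 0.0266 + 0.0020 + 0.0024 = 0.1945
Σp_1ᵢ² = 0.12² + 0.26² + 0.21² + 0.19² + 0.10² + 0.12² = 0.0144 + 0.0676 + 0.0441 + 0.0361 + 0.0100 + 0.0144 = 0.1866
Σp_2ᵢ² = 0.23² + 0.24² + 0.35² + 0.14² + 0.02² + 0.02² = 0.0529 + 0.0576 + 0.1225 + 0.0196 + 0.0004 + 0.0004 = 0.2534
O = 0.1945 / √(0.1866 × 0.2534) = 0.1945 / 0.21745 = 0.8945

0.89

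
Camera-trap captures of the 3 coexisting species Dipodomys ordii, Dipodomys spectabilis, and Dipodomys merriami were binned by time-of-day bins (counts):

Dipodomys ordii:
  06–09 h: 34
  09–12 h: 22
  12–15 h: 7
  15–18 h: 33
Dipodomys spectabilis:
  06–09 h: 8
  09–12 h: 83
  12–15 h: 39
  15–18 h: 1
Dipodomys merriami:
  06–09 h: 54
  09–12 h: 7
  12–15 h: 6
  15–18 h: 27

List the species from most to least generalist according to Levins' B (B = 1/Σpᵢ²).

Dipodomys ordii > Dipodomys merriami > Dipodomys spectabilis

Proportions for Dipodomys ordii (n=96): 34/96=0.3542, 22/96=0.2292, 7/96=0.0729, 33/96=0.3438
Proportions for Dipodomys spectabilis (n=131): 8/131=0.0611, 83/131=0.6336, 39/131=0.2977, 1/131=0.0076
Proportions for Dipodomys merriami (n=94): 54/94=0.5745, 7/94=0.0745, 6/94=0.0638, 27/94=0.2872
Σp_ordiᵢ² = 0.3542² + 0.2292² + 0.0729² + 0.3438² = 0.125458 + 0.052533 + 0.005314 + 0.118198 = 0.301503
B_ordi = 1 / 0.301503 = 3.3167
Σp_specᵢ² = 0.0611² + 0.6336² + 0.2977² + 0.0076² = 0.003733 + 0.401449 + 0.088625 + 0.000058 = 0.493865
B_spec = 1 / 0.493865 = 2.0248
Σp_merrᵢ² = 0.5745² + 0.0745² + 0.0638² + 0.2872² = 0.330050 + 0.005550 + 0.004070 + 0.082484 = 0.422154
B_merr = 1 / 0.422154 = 2.3688
Ranking by B (broadest → narrowest): Dipodomys ordii (3.32) > Dipodomys merriami (2.37) > Dipodomys spectabilis (2.02)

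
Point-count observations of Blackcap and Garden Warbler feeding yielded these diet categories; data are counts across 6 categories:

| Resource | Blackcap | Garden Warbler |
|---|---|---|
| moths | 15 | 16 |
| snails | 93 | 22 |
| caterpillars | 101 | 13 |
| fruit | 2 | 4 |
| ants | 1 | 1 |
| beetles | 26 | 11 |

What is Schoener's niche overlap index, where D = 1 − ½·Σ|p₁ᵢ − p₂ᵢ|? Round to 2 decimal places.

0.71

Proportions for Blackcap (n=238): 15/238=0.0630, 93/238=0.3908, 101/238=0.4244, 2/238=0.0084, 1/238=0.0042, 26/238=0.1092
Proportions for Garden Warbler (n=67): 16/67=0.2388, 22/67=0.3284, 13/67=0.1940, 4/67=0.0597, 1/67=0.0149, 11/67=0.1642
Σ|p₁ᵢ − p₂ᵢ| = 0.1758 + 0.0624 + 0.2304 + 0.0513 + 0.0107 + 0.0550 = 0.5856
D = 1 − ½ × 0.5856 = 1 − 0.29280 = 0.70720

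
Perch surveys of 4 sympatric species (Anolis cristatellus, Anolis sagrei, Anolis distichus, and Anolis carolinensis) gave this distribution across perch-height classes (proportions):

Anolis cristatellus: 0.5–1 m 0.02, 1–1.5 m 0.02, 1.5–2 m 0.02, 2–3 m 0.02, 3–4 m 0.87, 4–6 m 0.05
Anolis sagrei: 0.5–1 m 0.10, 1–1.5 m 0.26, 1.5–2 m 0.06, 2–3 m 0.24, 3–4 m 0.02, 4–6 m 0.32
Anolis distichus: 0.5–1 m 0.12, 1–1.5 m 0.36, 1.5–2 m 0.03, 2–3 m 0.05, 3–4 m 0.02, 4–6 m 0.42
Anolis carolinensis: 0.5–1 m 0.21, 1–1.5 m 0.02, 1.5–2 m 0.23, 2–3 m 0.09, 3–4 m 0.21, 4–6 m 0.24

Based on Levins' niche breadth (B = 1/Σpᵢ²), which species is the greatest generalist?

Anolis carolinensis

Σp_crisᵢ² = 0.02² + 0.02² + 0.02² + 0.02² + 0.87² + 0.05² = 0.0004 + 0.0004 + 0.0004 + 0.0004 + 0.7569 + 0.0025 = 0.7610
B_cris = 1 / 0.7610 = 1.3141
Σp_sagrᵢ² = 0.10² + 0.26² + 0.06² + 0.24² + 0.02² + 0.32² = 0.0100 + 0.0676 + 0.0036 + 0.0576 + 0.0004 + 0.1024 = 0.2416
B_sagr = 1 / 0.2416 = 4.1391
Σp_distᵢ² = 0.12² + 0.36² + 0.03² + 0.05² + 0.02² + 0.42² = 0.0144 + 0.1296 + 0.0009 + 0.0025 + 0.0004 + 0.1764 = 0.3242
B_dist = 1 / 0.3242 = 3.0845
Σp_caroᵢ² = 0.21² + 0.02² + 0.23² + 0.09² + 0.21² + 0.24² = 0.0441 + 0.0004 + 0.0529 + 0.0081 + 0.0441 + 0.0576 = 0.2072
B_caro = 1 / 0.2072 = 4.8263
Highest B → broadest niche (most generalist): Anolis carolinensis (B = 4.83).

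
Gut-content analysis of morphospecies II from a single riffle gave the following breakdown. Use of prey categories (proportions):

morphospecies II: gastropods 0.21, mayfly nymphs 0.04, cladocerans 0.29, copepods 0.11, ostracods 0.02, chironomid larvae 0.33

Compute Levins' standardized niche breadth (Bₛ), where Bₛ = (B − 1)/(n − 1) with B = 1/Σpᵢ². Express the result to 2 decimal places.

Σpᵢ² = 0.21² + 0.04² + 0.29² + 0.11² + 0.02² + 0.33² = 0.0441 + 0.0016 + 0.0841 + 0.0121 + 0.0004 + 0.1089 = 0.2512
B = 1 / 0.2512 = 3.9809
Bₛ = (B − 1)/(n − 1) = (3.9809 − 1)/(6 − 1) = 2.9809/5 = 0.5962

0.60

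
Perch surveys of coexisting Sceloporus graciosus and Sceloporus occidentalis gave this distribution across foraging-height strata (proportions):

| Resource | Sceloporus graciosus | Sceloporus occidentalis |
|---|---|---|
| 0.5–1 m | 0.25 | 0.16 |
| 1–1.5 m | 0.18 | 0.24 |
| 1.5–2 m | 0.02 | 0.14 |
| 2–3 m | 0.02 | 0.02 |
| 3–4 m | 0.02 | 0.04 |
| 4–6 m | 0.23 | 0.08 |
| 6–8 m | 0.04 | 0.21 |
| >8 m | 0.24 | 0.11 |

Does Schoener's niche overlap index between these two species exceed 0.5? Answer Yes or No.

Yes

Σ|p₁ᵢ − p₂ᵢ| = 0.09 + 0.06 + 0.12 + 0.00 + 0.02 + 0.15 + 0.17 + 0.13 = 0.74
D = 1 − ½ × 0.74 = 1 − 0.370 = 0.6300
D = 0.6300 > 0.5 → Yes.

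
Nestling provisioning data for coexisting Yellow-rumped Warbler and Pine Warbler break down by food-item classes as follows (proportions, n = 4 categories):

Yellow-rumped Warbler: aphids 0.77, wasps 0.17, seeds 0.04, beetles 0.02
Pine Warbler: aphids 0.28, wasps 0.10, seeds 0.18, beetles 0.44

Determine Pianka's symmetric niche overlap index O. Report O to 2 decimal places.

0.56

Σ p₁ᵢp₂ᵢ = 0.2156 + 0.0170 + 0.0072 + 0.0088 = 0.2486
Σp_1ᵢ² = 0.77² + 0.17² + 0.04² + 0.02² = 0.5929 + 0.0289 + 0.0016 + 0.0004 = 0.6238
Σp_2ᵢ² = 0.28² + 0.10² + 0.18² + 0.44² = 0.0784 + 0.0100 + 0.0324 + 0.1936 = 0.3144
O = 0.2486 / √(0.6238 × 0.3144) = 0.2486 / 0.44286 = 0.5614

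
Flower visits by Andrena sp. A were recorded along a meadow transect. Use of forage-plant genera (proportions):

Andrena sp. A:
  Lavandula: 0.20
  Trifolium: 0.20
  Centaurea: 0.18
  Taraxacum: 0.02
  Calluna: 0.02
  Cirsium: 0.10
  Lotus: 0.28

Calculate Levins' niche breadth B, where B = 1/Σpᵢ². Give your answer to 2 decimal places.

4.96

Σpᵢ² = 0.20² + 0.20² + 0.18² + 0.02² + 0.02² + 0.10² + 0.28² = 0.0400 + 0.0400 + 0.0324 + 0.0004 + 0.0004 + 0.0100 + 0.0784 = 0.2016
B = 1 / 0.2016 = 4.9603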